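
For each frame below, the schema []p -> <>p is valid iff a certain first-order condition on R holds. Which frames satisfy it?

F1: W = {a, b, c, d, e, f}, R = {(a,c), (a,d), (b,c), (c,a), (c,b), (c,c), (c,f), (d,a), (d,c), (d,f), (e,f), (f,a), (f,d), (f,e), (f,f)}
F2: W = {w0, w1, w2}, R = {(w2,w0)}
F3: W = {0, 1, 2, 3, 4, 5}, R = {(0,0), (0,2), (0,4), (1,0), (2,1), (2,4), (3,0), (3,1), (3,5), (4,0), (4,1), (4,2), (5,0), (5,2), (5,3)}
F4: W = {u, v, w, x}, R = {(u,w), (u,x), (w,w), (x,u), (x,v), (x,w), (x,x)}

The schema corresponds to seriality: forall x exists y Rxy.
F1: condition met.
F2: fails — world w0 has no successor.
F3: condition met.
F4: fails — world v has no successor.
Valid on: F1, F3.

F1, F3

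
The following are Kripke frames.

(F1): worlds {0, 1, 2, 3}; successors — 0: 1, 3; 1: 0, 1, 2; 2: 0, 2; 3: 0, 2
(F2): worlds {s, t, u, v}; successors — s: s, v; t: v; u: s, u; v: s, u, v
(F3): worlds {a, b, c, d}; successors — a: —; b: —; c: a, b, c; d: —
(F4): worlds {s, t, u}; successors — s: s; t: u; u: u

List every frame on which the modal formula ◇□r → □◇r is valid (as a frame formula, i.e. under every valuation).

Frame correspondent (Sahlqvist): ∀x ∀y ∀z (Rxy ∧ Rxz → ∃w (Ryw ∧ Rzw)) — i.e. convergence.
(F1): fails — R10 and R12 but 0 and 2 have no common successor.
(F2): holds.
(F3): fails — Rca and Rca but a and a have no common successor.
(F4): holds.
Valid on: (F2), (F4).

(F2), (F4)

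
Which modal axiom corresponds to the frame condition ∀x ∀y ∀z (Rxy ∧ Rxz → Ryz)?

This is the Euclidean property; the standard corresponding axiom is 5: ◇r → □◇r.
Suppose ◇r→□◇r is valid. Take Rxy, Rxz and set V(r)={y}. Then ◇r at x, so □◇r at x, so ◇r at z, so some w with Rzw has r; w=y, i.e. Rzy. By symmetry of the argument, Ryz.

◇r → □◇r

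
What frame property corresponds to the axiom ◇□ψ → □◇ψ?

Suppose ◇□ψ→□◇ψ is valid. Take Rxy, Rxz and set V(ψ)={w : Ryw}. Then □ψ at y so ◇□ψ at x, so □◇ψ at x, so ◇ψ at z, giving w with Rzw and Ryw.

convergence: ∀x ∀y ∀z (Rxy ∧ Rxz → ∃w (Ryw ∧ Rzw))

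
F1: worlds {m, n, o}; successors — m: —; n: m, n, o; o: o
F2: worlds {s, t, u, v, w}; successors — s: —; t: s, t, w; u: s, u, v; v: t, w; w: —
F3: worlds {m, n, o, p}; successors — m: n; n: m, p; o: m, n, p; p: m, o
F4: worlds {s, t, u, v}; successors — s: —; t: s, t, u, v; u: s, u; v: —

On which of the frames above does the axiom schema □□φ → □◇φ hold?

F3

This is the axiom for a generalized confluence (Geach) condition; its first-order frame correspondent is ∀x ∀z (xRz → ∃w (xR²w ∧ zRw)).
F1: fails — nRm but no w with nR²w and mRw.
F2: fails — tRs but no w* with tR²w* and sRw*.
F3: satisfies the condition.
F4: fails — tRs but no w with tR²w and sRw.
Valid on: F3.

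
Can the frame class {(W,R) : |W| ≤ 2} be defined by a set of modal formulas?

No — not modally definable

Any modally definable frame class is closed under disjoint unions.
Any modal formula valid on each of 3 disjoint one-world frames is valid on their disjoint union (validity is preserved under disjoint unions). Each one-world frame has |W|=1≤2, but the union has |W|=3.
So no modal formula (or set of formulas) defines exactly the |W|≤2 frames.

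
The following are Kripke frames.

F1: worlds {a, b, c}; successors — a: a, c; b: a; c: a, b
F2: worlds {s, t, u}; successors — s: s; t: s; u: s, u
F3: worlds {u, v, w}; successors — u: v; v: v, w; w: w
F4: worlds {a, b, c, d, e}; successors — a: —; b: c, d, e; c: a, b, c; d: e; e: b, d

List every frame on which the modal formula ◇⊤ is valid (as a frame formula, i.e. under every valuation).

F1, F2, F3

This is the axiom for seriality; its first-order frame correspondent is ∀x ∃y Rxy.
F1: holds.
F2: holds.
F3: holds.
F4: fails — world a has no successor.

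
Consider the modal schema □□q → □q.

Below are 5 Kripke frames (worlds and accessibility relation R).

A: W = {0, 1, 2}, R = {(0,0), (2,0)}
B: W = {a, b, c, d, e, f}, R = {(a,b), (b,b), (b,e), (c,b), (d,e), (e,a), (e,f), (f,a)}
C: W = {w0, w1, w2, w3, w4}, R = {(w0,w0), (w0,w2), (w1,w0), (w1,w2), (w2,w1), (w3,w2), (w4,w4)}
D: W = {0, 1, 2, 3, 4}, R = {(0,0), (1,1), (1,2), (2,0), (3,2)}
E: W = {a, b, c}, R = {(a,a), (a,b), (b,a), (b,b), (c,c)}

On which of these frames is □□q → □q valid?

A, E

This is the axiom for density; its first-order frame correspondent is ∀x ∀y (Rxy → ∃z (Rxz ∧ Rzy)).
A: ✓.
B: fails — Ref but no z with Rez and Rzf.
C: fails — Rw3w2 but no z with Rw3z and Rzw2.
D: fails — R32 but no z with R3z and Rz2.
E: ✓.
Valid on: A, E.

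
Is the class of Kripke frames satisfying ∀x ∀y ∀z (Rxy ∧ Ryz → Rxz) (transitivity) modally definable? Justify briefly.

Definable; □r → □□r defines it

The condition is transitivity. A defining modal formula is □r → □□r.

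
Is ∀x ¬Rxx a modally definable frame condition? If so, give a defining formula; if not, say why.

Not modally definable

If a class were modally definable it would be closed under surjective bounded morphisms (Goldblatt–Thomason).
The 2-cycle (worlds a,b with a→b→a) is irreflexive, and the map sending every world to a single reflexive point • is a surjective bounded morphism (forth: every edge maps to (•,•); back: every world has a successor). So any modal formula valid on the 2-cycle is also valid on the reflexive point, which is not irreflexive.
So no modal formula (or set of formulas) defines exactly the irreflexive frames.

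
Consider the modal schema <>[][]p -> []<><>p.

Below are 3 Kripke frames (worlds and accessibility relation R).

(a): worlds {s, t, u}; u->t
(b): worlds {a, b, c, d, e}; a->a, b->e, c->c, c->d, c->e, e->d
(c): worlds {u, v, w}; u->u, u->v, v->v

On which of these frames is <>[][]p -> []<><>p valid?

The schema corresponds to a generalized confluence (Geach) condition: forall x forall y forall z ((xRy & xRz) -> exists w (y R^2 w & z R^2 w)).
(a): fails — uRt, uRt but no w with tR²w and tR²w.
(b): fails — bRe, bRe but no w with eR²w and eR²w.
(c): satisfies the condition.
Valid on: (c).

(c)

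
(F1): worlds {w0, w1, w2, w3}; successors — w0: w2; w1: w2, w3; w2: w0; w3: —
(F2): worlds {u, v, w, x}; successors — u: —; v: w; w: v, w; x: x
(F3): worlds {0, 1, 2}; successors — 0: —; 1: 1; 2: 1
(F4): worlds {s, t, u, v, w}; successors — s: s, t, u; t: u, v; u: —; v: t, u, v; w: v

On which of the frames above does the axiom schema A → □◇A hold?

(F2)

This is the axiom for symmetry; its first-order frame correspondent is ∀x ∀y (Rxy → Ryx).
(F1): fails — Rw1w2 but not Rw2w1.
(F2): condition met.
(F3): fails — R21 but not R12.
(F4): fails — Rvu but not Ruv.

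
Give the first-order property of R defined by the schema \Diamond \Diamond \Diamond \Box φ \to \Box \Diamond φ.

This is a Sahlqvist (Geach-type) schema ◇^3□^1φ → □^1◇^1φ.
Minimal-valuation argument: fix x; take any y with xR^3y and any z with xR^1z. Set V(φ) to the set of worlds R-reachable from y in exactly 1 step. Then □^1φ holds at y, so the antecedent holds at x; validity forces ◇^1φ at z, giving a w with zR^1w and yR^1w.
First-order correspondent: \forall x \forall y \forall z ((x R^3 y \wedge xRz) \to \exists w (yRw \wedge zRw)).

\forall x \forall y \forall z ((x R^3 y \wedge xRz) \to \exists w (yRw \wedge zRw))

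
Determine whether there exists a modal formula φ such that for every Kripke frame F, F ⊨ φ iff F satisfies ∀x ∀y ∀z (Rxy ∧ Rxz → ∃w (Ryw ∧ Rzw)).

Yes, by ◇□q → □◇q

This is a Sahlqvist condition; the .2 axiom ◇□q → □◇q defines it.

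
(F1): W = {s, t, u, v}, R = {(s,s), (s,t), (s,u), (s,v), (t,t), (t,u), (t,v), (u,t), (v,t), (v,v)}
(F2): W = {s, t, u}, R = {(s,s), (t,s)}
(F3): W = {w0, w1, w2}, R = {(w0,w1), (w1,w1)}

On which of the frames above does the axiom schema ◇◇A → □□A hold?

Frame correspondent (Sahlqvist): ∀x ∀y ∀z ((xR²y ∧ xR²z) → ∃w (y = w ∧ z = w)) — i.e. a generalized confluence (Geach) condition.
(F1): fails — sR²s, sR²t but s ≠ t.
(F2): satisfies the condition.
(F3): satisfies the condition.
Valid on: (F2), (F3).

(F2), (F3)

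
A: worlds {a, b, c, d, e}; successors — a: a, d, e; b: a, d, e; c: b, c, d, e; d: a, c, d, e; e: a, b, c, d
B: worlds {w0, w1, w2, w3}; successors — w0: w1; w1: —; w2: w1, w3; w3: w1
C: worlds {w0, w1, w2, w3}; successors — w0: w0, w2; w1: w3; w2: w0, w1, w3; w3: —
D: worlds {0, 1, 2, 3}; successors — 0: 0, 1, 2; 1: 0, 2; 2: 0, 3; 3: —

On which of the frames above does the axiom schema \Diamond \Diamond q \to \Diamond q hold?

This is the axiom for transitivity; its first-order frame correspondent is \forall x \forall y \forall z (Rxy \wedge Ryz \to Rxz).
A: fails — Reb and Rbe but not Ree.
B: ✓.
C: fails — Rw0w2 and Rw2w1 but not Rw0w1.
D: fails — R10 and R01 but not R11.
Valid on: B.

B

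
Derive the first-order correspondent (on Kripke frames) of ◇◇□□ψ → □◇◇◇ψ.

∀x ∀y ∀z ((xR²y ∧ xRz) → ∃w (yR²w ∧ zR³w))

This is a Sahlqvist (Geach-type) schema ◇^2□^2ψ → □^1◇^3ψ.
Minimal-valuation argument: fix x; take any y with xR^2y and any z with xR^1z. Set V(ψ) to the set of worlds R-reachable from y in exactly 2 steps. Then □^2ψ holds at y, so the antecedent holds at x; validity forces ◇^3ψ at z, giving a w with zR^3w and yR^2w.
First-order correspondent: ∀x ∀y ∀z ((xR²y ∧ xRz) → ∃w (yR²w ∧ zR³w)).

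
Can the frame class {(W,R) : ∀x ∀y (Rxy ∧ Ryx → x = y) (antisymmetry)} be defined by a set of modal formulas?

If a class were modally definable it would be closed under surjective bounded morphisms (Goldblatt–Thomason).
The 8-cycle (worlds 0,1,2,3,4,5,6,7 with 0→1→2→3→4→5→6→7→0) is antisymmetric. Sending even-indexed worlds to a and odd-indexed worlds to b is a surjective bounded morphism onto the two-world frame with a↔b, which is not antisymmetric.
So no modal formula (or set of formulas) defines exactly the antisymmetric frames.

Not definable by any modal formula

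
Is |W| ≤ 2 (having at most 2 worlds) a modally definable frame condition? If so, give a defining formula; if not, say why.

No

Any modally definable frame class is closed under disjoint unions.
Any modal formula valid on each of 3 disjoint one-world frames is valid on their disjoint union (validity is preserved under disjoint unions). Each one-world frame has |W|=1≤2, but the union has |W|=3.
Hence having at most 2 worlds is not modally definable.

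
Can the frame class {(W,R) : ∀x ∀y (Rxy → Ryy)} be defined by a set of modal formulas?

Yes: it is shift-reflexivity, defined by the T□ schema □(□p → p).

Definable; □(□p → p) defines it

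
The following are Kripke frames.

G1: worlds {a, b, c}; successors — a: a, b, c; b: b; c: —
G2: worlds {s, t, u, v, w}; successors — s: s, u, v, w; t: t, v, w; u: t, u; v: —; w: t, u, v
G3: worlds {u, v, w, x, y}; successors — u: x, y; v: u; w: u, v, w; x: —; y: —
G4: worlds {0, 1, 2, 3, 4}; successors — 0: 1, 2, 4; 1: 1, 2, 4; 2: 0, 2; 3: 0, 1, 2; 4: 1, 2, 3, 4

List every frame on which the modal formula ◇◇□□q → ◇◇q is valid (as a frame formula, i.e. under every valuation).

G4

This is the axiom for a generalized confluence (Geach) condition; its first-order frame correspondent is ∀x ∀y (xR²y → ∃w (yR²w ∧ xR²w)).
G1: fails — aR²c but no w with cR²w and aR²w.
G2: fails — sR²v but no w* with vR²w* and sR²w*.
G3: fails — vR²x but no t with xR²t and vR²t.
G4: satisfies the condition.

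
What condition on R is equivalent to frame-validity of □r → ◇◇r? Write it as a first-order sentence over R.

∀x ∃w (xRw ∧ xR²w)

This is a Sahlqvist (Geach-type) schema ◇^0□^1r → □^0◇^2r.
First-order correspondent: ∀x ∃w (xRw ∧ xR²w).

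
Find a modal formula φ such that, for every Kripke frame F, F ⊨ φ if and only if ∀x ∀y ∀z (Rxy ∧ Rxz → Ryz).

A defining formula is ◇q → □◇q (the 5 axiom).
Suppose ◇q→□◇q is valid. Take Rxy, Rxz and set V(q)={y}. Then ◇q at x, so □◇q at x, so ◇q at z, so some w with Rzw has q; w=y, i.e. Rzy. By symmetry of the argument, Ryz.

◇q → □◇q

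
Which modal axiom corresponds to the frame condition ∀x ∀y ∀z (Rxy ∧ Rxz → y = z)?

◇s → □s

A defining formula is ◇s → □s (the CD axiom).
Suppose ◇s→□s is valid. Take Rxy, Rxz and set V(s)={y}. Then ◇s at x, so □s at x, so s at z, i.e. z=y.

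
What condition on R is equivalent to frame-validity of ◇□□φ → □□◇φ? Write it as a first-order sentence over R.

∀x ∀y ∀z ((xRy ∧ xR²z) → ∃w (yR²w ∧ zRw))

This is a Sahlqvist (Geach-type) schema ◇^1□^2φ → □^2◇^1φ.
First-order correspondent: ∀x ∀y ∀z ((xRy ∧ xR²z) → ∃w (yR²w ∧ zRw)).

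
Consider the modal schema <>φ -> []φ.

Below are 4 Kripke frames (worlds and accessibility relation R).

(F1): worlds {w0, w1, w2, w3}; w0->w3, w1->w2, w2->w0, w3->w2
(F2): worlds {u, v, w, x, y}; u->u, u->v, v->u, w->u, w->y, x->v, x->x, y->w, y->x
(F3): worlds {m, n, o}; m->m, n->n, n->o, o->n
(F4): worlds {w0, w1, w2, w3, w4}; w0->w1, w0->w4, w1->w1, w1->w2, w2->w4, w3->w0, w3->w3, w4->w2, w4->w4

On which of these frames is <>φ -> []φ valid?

The schema corresponds to partial functionality: forall x forall y forall z (Rxy & Rxz -> y = z).
(F1): satisfies the condition.
(F2): fails — u sees both u and v.
(F3): fails — n sees both n and o.
(F4): fails — w0 sees both w1 and w4.

(F1)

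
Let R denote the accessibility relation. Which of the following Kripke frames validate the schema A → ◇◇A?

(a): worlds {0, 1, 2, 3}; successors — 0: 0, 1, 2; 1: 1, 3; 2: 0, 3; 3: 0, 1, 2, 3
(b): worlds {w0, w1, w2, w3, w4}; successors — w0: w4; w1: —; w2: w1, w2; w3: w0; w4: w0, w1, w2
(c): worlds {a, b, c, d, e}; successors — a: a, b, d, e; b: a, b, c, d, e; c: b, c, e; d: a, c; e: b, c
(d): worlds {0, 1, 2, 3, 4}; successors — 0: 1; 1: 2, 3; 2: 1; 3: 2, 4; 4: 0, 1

Frame correspondent (Sahlqvist): ∀x ∃w (x = w ∧ xR²w) — i.e. a generalized confluence (Geach) condition.
(a): ✓.
(b): fails — at w1 but no w with w1=w and w1R²w.
(c): ✓.
(d): fails — at 0 but no w with 0=w and 0R²w.
Valid on: (a), (c).

(a), (c)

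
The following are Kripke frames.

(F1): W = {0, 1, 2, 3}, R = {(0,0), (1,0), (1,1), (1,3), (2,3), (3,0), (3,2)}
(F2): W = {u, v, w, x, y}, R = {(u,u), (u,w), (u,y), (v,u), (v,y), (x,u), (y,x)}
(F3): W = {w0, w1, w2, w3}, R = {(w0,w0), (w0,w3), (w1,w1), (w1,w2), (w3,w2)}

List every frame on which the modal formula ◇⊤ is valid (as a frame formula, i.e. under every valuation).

This is the axiom for seriality; its first-order frame correspondent is ∀x ∃y Rxy.
(F1): ✓.
(F2): fails — world w has no successor.
(F3): fails — world w2 has no successor.
Valid on: (F1).

(F1)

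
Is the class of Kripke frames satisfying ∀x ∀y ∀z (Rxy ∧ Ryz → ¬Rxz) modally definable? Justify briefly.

Modal frame validity is preserved under surjective bounded morphisms.
The 5-cycle (worlds a,b,c,d,e with a→b→c→d→e→a) is intransitive. Mapping every world to a single reflexive point • is a surjective bounded morphism; the reflexive point is not intransitive (R••∧R•• but R••).
Hence intransitivity is not modally definable.

No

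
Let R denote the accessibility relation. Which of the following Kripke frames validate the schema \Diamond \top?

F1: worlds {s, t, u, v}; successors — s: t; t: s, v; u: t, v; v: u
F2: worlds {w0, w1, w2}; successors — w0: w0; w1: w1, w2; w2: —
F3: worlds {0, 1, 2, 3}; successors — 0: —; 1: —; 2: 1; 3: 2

F1

This is the axiom for seriality; its first-order frame correspondent is \forall x \exists y Rxy.
F1: ✓.
F2: fails — world w2 has no successor.
F3: fails — world 0 has no successor.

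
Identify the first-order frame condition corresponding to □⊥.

emptiness of R: ∀x ∀y ¬Rxy

□⊥ is valid iff no world has any successor (otherwise □⊥ fails at any world with one).
Conversely, any frame satisfying ∀x ∀y ¬Rxy validates the schema.
So the correspondent is emptiness of R.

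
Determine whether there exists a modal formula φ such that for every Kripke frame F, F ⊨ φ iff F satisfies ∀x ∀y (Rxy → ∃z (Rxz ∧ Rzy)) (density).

The condition is density. A defining modal formula is □□p → □p.

Yes — defined by □□p → □p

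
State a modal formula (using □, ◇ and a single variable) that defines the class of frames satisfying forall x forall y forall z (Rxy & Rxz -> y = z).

◇p → □p

A defining formula is ◇p → □p (the CD axiom).
Suppose ◇p→□p is valid. Take Rxy, Rxz and set V(p)={y}. Then ◇p at x, so □p at x, so p at z, i.e. z=y.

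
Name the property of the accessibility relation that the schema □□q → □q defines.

density

Suppose □□q→□q is valid. Take Rxy and set V(q)={w : xR²w}. Then □□q at x, so □q at x, so q at y, i.e. ∃z(Rxz∧Rzy).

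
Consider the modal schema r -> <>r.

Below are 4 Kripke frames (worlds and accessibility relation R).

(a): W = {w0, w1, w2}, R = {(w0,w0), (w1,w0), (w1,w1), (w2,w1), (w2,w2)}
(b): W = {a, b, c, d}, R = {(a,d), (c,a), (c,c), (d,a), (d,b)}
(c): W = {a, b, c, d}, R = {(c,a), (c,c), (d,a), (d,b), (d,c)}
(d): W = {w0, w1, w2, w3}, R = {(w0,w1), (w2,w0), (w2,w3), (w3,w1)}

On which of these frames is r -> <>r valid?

(a)

This is the axiom for reflexivity; its first-order frame correspondent is forall x Rxx.
(a): ✓.
(b): fails — world a does not see itself.
(c): fails — world a does not see itself.
(d): fails — world w0 does not see itself.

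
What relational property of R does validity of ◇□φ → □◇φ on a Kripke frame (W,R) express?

Suppose ◇□φ→□◇φ is valid. Take Rxy, Rxz and set V(φ)={w : Ryw}. Then □φ at y so ◇□φ at x, so □◇φ at x, so ◇φ at z, giving w with Rzw and Ryw.

convergence: ∀x ∀y ∀z (Rxy ∧ Rxz → ∃w (Ryw ∧ Rzw))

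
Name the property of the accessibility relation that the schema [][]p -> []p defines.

Suppose □□p→□p is valid. Take Rxy and set V(p)={w : xR²w}. Then □□p at x, so □p at x, so p at y, i.e. ∃z(Rxz∧Rzy).

density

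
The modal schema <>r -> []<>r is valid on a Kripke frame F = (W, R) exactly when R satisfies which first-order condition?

the Euclidean property: forall x forall y forall z (Rxy & Rxz -> Ryz)

Suppose ◇r→□◇r is valid. Take Rxy, Rxz and set V(r)={y}. Then ◇r at x, so □◇r at x, so ◇r at z, so some w with Rzw has r; w=y, i.e. Rzy. By symmetry of the argument, Ryz.
The converse is a direct semantic check.
Frame condition: forall x forall y forall z (Rxy & Rxz -> Ryz).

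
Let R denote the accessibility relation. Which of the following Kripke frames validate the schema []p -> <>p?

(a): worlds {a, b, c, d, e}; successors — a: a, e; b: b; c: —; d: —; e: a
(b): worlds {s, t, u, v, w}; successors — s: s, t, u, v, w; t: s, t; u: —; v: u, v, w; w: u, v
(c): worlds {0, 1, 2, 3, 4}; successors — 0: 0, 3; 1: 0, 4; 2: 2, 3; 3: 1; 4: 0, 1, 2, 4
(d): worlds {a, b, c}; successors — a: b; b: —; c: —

This is the axiom for seriality; its first-order frame correspondent is forall x exists y Rxy.
(a): fails — world c has no successor.
(b): fails — world u has no successor.
(c): satisfies the condition.
(d): fails — world b has no successor.
Valid on: (c).

(c)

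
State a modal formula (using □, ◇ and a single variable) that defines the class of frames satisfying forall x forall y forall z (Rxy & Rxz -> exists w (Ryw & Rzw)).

This is convergence; the standard corresponding axiom is .2: ◇□ψ → □◇ψ.
Suppose ◇□ψ→□◇ψ is valid. Take Rxy, Rxz and set V(ψ)={w : Ryw}. Then □ψ at y so ◇□ψ at x, so □◇ψ at x, so ◇ψ at z, giving w with Rzw and Ryw.

◇□ψ → □◇ψ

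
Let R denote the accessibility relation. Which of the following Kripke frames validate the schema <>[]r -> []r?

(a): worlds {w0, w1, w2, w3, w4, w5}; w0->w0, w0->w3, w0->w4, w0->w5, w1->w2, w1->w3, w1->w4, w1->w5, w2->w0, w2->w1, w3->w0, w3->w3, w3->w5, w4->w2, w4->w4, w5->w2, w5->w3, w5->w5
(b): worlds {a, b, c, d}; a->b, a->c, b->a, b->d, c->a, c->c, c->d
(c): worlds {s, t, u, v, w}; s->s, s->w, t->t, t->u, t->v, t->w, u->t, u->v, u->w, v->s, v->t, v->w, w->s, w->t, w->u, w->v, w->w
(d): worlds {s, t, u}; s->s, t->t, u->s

(d)

Frame correspondent (Sahlqvist): forall x forall y forall z ((xRy & xRz) -> exists w (yRw & z = w)) — i.e. a generalized confluence (Geach) condition.
(a): fails — w0Rw3, w0Rw4 but no w with w3Rw and w4=w.
(b): fails — aRb, aRb but no w with bRw and b=w.
(c): fails — tRu, tRu but no w* with uRw* and u=w*.
(d): satisfies the condition.
Valid on: (d).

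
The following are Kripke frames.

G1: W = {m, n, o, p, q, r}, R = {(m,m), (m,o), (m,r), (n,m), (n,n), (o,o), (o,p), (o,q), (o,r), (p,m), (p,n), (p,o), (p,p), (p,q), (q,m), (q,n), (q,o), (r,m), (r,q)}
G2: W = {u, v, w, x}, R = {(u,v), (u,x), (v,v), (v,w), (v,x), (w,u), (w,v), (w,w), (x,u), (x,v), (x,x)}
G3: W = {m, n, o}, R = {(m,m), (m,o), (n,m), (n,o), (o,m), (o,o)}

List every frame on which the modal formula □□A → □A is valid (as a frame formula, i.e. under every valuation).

G2, G3

Frame correspondent (Sahlqvist): ∀x ∀y (Rxy → ∃z (Rxz ∧ Rzy)) — i.e. density.
G1: fails — Rrq but no z with Rrz and Rzq.
G2: condition met.
G3: condition met.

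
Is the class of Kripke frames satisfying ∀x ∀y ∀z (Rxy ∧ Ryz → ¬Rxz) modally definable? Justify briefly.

Not modally definable

Modal frame validity is preserved under surjective bounded morphisms.
The 5-cycle (worlds 0,1,2,3,4 with 0→1→2→3→4→0) is intransitive. Mapping every world to a single reflexive point • is a surjective bounded morphism; the reflexive point is not intransitive (R••∧R•• but R••).
So the class is not modally definable.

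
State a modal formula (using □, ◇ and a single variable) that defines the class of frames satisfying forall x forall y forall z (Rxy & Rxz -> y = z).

◇r → □r

A defining formula is ◇r → □r (the CD axiom).
Suppose ◇r→□r is valid. Take Rxy, Rxz and set V(r)={y}. Then ◇r at x, so □r at x, so r at z, i.e. z=y.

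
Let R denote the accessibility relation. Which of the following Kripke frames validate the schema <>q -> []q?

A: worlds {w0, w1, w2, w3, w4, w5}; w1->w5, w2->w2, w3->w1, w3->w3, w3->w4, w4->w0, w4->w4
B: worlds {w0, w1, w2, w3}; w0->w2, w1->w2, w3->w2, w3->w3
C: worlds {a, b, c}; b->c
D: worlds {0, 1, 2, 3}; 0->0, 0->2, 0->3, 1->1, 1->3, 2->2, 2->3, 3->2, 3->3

This is the axiom for partial functionality; its first-order frame correspondent is forall x forall y forall z (Rxy & Rxz -> y = z).
A: fails — w3 sees both w1 and w3.
B: fails — w3 sees both w2 and w3.
C: condition met.
D: fails — 0 sees both 0 and 2.

C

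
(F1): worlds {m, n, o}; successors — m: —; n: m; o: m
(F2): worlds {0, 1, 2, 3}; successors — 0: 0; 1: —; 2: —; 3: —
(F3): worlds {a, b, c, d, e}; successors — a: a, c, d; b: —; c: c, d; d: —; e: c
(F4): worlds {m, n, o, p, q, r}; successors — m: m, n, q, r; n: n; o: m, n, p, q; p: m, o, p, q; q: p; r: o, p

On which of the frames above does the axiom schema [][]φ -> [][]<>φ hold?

This is the axiom for a generalized confluence (Geach) condition; its first-order frame correspondent is forall x forall z (x R^2 z -> exists w (x R^2 w & zRw)).
(F1): satisfies the condition.
(F2): satisfies the condition.
(F3): fails — aR²d but no w with aR²w and dRw.
(F4): satisfies the condition.

(F1), (F2), (F4)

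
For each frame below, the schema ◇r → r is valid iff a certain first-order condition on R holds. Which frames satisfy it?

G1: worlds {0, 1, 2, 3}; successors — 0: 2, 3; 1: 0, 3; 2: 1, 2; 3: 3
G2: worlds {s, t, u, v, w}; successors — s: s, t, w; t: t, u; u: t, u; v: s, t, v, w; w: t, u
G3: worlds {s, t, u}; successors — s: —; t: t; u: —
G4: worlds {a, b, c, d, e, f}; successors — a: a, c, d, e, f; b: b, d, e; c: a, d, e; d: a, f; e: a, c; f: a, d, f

G3

Frame correspondent (Sahlqvist): ∀x ∀y (xRy → ∃w (y = w ∧ x = w)) — i.e. a generalized confluence (Geach) condition.
G1: fails — 0R2 but 2 ≠ 0.
G2: fails — sRt but t ≠ s.
G3: condition met.
G4: fails — aRc but c ≠ a.
Valid on: G3.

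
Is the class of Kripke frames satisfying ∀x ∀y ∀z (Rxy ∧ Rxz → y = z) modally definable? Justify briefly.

The condition is partial functionality. A defining modal formula is ◇r → □r.

Yes, by ◇r → □r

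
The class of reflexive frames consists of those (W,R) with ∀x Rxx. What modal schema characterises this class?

□ψ → ψ

This is reflexivity; the standard corresponding axiom is T: □ψ → ψ.
Suppose □ψ→ψ is valid. At any x set V(ψ)={w : Rxw}. Then □ψ holds at x, so ψ holds at x, i.e. Rxx.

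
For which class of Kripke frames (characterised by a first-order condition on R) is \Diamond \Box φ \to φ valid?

symmetry

Equivalently (dual form): φ → □◇φ.
Suppose φ→□◇φ is valid. Take Rxy and set V(φ)={x}. Then φ at x, so □◇φ at x, so ◇φ at y, so some z with Ryz has φ; z=x, i.e. Ryx.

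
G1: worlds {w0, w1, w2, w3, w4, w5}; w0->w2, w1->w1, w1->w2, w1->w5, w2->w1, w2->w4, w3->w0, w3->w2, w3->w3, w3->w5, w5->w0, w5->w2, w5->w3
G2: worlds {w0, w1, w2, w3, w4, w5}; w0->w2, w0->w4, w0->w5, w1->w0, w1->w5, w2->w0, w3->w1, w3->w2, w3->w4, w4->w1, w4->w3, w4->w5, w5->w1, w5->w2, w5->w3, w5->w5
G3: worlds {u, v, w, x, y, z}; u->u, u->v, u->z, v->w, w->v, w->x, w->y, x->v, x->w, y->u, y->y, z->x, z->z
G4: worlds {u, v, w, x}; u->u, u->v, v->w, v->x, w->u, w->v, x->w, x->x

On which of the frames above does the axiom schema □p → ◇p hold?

G2, G3, G4

Frame correspondent (Sahlqvist): ∀x ∃y Rxy — i.e. seriality.
G1: fails — world w4 has no successor.
G2: condition met.
G3: condition met.
G4: condition met.
Valid on: G2, G3, G4.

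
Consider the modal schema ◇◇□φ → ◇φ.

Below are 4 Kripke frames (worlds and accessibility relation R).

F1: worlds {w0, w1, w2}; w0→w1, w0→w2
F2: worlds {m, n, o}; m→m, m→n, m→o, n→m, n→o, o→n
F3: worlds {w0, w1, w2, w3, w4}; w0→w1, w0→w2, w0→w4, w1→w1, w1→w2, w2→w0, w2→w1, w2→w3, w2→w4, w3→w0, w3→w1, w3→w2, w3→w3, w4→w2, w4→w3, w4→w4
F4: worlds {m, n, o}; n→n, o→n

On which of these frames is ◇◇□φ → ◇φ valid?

F1, F3, F4

This is the axiom for a generalized confluence (Geach) condition; its first-order frame correspondent is ∀x ∀y (xR²y → ∃w (yRw ∧ xRw)).
F1: condition met.
F2: fails — nR²o but no w with oRw and nRw.
F3: condition met.
F4: condition met.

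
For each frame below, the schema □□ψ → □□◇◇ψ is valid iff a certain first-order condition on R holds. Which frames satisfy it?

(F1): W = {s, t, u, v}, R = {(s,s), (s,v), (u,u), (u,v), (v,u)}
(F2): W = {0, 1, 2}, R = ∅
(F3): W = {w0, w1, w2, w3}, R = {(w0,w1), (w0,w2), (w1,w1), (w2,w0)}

(F1), (F2), (F3)

This is the axiom for a generalized confluence (Geach) condition; its first-order frame correspondent is ∀x ∀z (xR²z → ∃w (xR²w ∧ zR²w)).
(F1): ✓.
(F2): ✓.
(F3): ✓.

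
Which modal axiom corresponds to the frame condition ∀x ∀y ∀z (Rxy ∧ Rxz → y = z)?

A defining formula is ◇q → □q (the CD axiom).
Suppose ◇q→□q is valid. Take Rxy, Rxz and set V(q)={y}. Then ◇q at x, so □q at x, so q at z, i.e. z=y.

◇q → □q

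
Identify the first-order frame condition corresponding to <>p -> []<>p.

the Euclidean property: forall x forall y forall z (Rxy & Rxz -> Ryz)

This schema is the 5 axiom.
Its frame correspondent is the Euclidean property — forall x forall y forall z (Rxy & Rxz -> Ryz).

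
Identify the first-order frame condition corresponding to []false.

Emptiness of R

□⊥ is valid iff no world has any successor (otherwise □⊥ fails at any world with one).
Conversely, any frame satisfying forall x forall y ~Rxy validates the schema.
So the correspondent is emptiness of R.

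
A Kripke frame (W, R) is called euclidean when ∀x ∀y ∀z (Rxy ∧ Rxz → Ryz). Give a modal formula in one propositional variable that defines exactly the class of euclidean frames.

◇r → □◇r

The condition is the Euclidean property. The 5 schema ◇r → □◇r defines it.
Suppose ◇r→□◇r is valid. Take Rxy, Rxz and set V(r)={y}. Then ◇r at x, so □◇r at x, so ◇r at z, so some w with Rzw has r; w=y, i.e. Rzy. By symmetry of the argument, Ryz.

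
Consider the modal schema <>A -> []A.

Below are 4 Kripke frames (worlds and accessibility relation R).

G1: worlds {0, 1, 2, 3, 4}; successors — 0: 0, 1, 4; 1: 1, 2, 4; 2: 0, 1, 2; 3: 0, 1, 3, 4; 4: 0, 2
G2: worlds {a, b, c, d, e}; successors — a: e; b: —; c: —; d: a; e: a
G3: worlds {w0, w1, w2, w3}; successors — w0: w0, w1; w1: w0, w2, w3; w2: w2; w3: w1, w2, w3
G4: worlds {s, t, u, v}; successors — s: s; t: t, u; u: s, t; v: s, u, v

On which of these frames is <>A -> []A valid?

G2

This is the axiom for partial functionality; its first-order frame correspondent is forall x forall y forall z (Rxy & Rxz -> y = z).
G1: fails — 0 sees both 0 and 1.
G2: condition met.
G3: fails — w0 sees both w0 and w1.
G4: fails — t sees both t and u.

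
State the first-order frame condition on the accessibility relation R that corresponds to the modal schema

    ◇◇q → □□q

∀x ∀y ∀z ((xR²y ∧ xR²z) → ∃w (y = w ∧ z = w))

This is a Sahlqvist (Geach-type) schema ◇^2□^0q → □^2◇^0q.
First-order correspondent: ∀x ∀y ∀z ((xR²y ∧ xR²z) → ∃w (y = w ∧ z = w)).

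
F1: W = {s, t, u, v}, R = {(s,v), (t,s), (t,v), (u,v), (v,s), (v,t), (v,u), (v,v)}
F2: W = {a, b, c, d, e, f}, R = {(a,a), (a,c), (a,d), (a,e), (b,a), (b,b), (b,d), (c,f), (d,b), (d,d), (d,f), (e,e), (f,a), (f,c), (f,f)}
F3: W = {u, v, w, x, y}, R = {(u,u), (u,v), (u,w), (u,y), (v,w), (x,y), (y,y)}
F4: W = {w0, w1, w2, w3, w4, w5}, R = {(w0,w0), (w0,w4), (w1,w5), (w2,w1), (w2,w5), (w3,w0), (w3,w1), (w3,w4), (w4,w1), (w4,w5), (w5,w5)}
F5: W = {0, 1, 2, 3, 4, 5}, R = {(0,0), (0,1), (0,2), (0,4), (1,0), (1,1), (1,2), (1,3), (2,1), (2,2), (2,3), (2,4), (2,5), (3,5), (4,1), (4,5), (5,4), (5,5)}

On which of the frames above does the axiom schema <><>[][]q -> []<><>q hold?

Frame correspondent (Sahlqvist): forall x forall y forall z ((x R^2 y & xRz) -> exists w (y R^2 w & z R^2 w)) — i.e. a generalized confluence (Geach) condition.
F1: condition met.
F2: fails — aR²c, aRe but no w with cR²w and eR²w.
F3: fails — uR²u, uRv but no t with uR²t and vR²t.
F4: condition met.
F5: condition met.
Valid on: F1, F4, F5.

F1, F4, F5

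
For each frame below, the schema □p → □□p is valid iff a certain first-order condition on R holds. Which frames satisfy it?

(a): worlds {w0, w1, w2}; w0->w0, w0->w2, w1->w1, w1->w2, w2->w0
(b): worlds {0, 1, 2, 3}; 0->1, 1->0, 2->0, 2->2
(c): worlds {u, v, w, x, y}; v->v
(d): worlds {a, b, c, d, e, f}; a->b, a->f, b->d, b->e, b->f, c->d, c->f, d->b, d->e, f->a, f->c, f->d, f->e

(c)

Frame correspondent (Sahlqvist): ∀x ∀y ∀z (Rxy ∧ Ryz → Rxz) — i.e. transitivity.
(a): fails — Rw1w2 and Rw2w0 but not Rw1w0.
(b): fails — R01 and R10 but not R00.
(c): satisfies the condition.
(d): fails — Rcd and Rdb but not Rcb.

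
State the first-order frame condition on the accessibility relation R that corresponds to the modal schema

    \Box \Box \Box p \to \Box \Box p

This is a Sahlqvist (Geach-type) schema ◇^0□^3p → □^2◇^0p.
Minimal-valuation argument: fix x; take any y with xR^0y and any z with xR^2z. Set V(p) to the set of worlds R-reachable from y in exactly 3 steps. Then □^3p holds at y, so the antecedent holds at x; validity forces ◇^0p at z, giving a w with zR^0w and yR^3w.
First-order correspondent: \forall x \forall z (x R^2 z \to \exists w (x R^3 w \wedge z = w)).

\forall x \forall z (x R^2 z \to \exists w (x R^3 w \wedge z = w))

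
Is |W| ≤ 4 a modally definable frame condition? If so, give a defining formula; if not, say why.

No

Any modally definable frame class is closed under disjoint unions.
Any modal formula valid on each of 5 disjoint one-world frames is valid on their disjoint union (validity is preserved under disjoint unions). Each one-world frame has |W|=1≤4, but the union has |W|=5.
Hence having at most 4 worlds is not modally definable.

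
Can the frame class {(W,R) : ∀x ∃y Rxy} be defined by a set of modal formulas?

Yes: it is seriality, defined by the D schema □r → ◇r.
Suppose □r→◇r is valid. At any x set V(r)=W. Then □r at x, so ◇r at x, so x has a successor.

Definable; □r → ◇r defines it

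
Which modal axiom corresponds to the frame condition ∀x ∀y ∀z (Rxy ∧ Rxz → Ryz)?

This is the Euclidean property; the standard corresponding axiom is 5: ◇s → □◇s.
Suppose ◇s→□◇s is valid. Take Rxy, Rxz and set V(s)={y}. Then ◇s at x, so □◇s at x, so ◇s at z, so some w with Rzw has s; w=y, i.e. Rzy. By symmetry of the argument, Ryz.

◇s → □◇s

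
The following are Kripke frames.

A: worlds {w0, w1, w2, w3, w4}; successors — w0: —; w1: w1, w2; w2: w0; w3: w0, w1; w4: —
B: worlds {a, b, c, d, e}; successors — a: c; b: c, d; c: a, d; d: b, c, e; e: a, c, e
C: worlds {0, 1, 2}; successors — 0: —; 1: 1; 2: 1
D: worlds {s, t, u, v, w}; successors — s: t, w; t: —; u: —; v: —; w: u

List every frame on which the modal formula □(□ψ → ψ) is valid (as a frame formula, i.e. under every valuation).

Frame correspondent (Sahlqvist): ∀x ∀y (Rxy → Ryy) — i.e. shift-reflexivity.
A: fails — Rw1w2 but not Rw2w2.
B: fails — Rbc but not Rcc.
C: condition met.
D: fails — Rwu but not Ruu.

C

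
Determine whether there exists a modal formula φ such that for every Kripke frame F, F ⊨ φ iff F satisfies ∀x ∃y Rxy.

The condition is seriality. A defining modal formula is □q → ◇q.
Suppose □q→◇q is valid. At any x set V(q)=W. Then □q at x, so ◇q at x, so x has a successor.

Definable; □q → ◇q defines it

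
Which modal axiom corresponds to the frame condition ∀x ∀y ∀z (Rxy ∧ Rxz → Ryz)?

The condition is the Euclidean property. The 5 schema ◇p → □◇p defines it.
Suppose ◇p→□◇p is valid. Take Rxy, Rxz and set V(p)={y}. Then ◇p at x, so □◇p at x, so ◇p at z, so some w with Rzw has p; w=y, i.e. Rzy. By symmetry of the argument, Ryz.

◇p → □◇p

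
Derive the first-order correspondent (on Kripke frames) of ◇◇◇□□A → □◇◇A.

∀x ∀y ∀z ((xR³y ∧ xRz) → ∃w (yR²w ∧ zR²w))

This is a Sahlqvist (Geach-type) schema ◇^3□^2A → □^1◇^2A.
First-order correspondent: ∀x ∀y ∀z ((xR³y ∧ xRz) → ∃w (yR²w ∧ zR²w)).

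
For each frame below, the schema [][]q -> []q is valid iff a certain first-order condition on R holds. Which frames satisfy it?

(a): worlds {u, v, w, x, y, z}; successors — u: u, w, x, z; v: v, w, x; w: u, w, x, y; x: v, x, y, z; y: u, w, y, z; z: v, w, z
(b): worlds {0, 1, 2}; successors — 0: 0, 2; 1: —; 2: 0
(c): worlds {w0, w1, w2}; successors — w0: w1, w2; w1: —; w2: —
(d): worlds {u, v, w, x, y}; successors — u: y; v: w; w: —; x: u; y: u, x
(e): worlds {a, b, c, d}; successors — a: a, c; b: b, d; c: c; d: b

(a), (b), (e)

The schema corresponds to density: forall x forall y (Rxy -> exists z (Rxz & Rzy)).
(a): holds.
(b): holds.
(c): fails — Rw0w1 but no z with Rw0z and Rzw1.
(d): fails — Ryx but no z with Ryz and Rzx.
(e): holds.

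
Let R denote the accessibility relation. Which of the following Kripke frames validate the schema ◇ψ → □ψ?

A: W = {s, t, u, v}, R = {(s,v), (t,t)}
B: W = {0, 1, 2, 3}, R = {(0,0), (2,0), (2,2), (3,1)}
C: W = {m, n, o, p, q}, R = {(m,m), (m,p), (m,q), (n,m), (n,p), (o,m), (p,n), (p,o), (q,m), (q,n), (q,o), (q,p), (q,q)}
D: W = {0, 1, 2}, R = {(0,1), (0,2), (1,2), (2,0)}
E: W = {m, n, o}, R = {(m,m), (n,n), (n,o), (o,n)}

A

The schema corresponds to partial functionality: ∀x ∀y ∀z (Rxy ∧ Rxz → y = z).
A: condition met.
B: fails — 2 sees both 0 and 2.
C: fails — m sees both m and p.
D: fails — 0 sees both 1 and 2.
E: fails — n sees both n and o.
Valid on: A.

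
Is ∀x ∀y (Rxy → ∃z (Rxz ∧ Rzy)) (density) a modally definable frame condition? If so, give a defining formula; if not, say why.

The condition is density. A defining modal formula is □□r → □r.
Suppose □□r→□r is valid. Take Rxy and set V(r)={w : xR²w}. Then □□r at x, so □r at x, so r at y, i.e. ∃z(Rxz∧Rzy).

Yes — defined by □□r → □r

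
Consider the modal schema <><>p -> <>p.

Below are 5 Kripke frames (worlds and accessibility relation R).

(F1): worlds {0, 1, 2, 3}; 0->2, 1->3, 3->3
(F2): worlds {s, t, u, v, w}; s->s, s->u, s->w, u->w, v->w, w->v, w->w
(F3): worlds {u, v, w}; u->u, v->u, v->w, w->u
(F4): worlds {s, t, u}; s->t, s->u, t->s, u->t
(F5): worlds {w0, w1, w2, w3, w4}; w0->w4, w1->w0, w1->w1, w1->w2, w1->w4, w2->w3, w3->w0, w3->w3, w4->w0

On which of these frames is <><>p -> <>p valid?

Frame correspondent (Sahlqvist): forall x forall y forall z (Rxy & Ryz -> Rxz) — i.e. transitivity.
(F1): holds.
(F2): fails — Ruw and Rwv but not Ruv.
(F3): holds.
(F4): fails — Rts and Rsu but not Rtu.
(F5): fails — Rw1w2 and Rw2w3 but not Rw1w3.
Valid on: (F1), (F3).

(F1), (F3)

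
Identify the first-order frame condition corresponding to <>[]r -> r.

symmetry

Equivalently (dual form): r → □◇r.
Suppose r→□◇r is valid. Take Rxy and set V(r)={x}. Then r at x, so □◇r at x, so ◇r at y, so some z with Ryz has r; z=x, i.e. Ryx.
The converse is a direct semantic check.
So the correspondent is symmetry.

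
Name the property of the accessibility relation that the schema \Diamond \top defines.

This schema is equivalent to the D axiom □ψ → ◇ψ.
Its frame correspondent is seriality — \forall x \exists y Rxy.

seriality: \forall x \exists y Rxy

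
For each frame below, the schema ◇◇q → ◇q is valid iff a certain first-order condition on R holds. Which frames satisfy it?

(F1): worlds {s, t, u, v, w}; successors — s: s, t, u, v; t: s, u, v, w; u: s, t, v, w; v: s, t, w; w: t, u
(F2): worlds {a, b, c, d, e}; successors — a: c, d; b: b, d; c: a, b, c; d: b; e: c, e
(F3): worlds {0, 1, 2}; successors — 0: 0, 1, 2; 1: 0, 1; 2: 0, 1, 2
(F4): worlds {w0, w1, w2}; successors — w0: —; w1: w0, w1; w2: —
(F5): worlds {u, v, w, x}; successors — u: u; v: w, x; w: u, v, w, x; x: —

The schema corresponds to transitivity: ∀x ∀y ∀z (Rxy ∧ Ryz → Rxz).
(F1): fails — Rwt and Rtv but not Rwv.
(F2): fails — Rec and Rcb but not Reb.
(F3): fails — R10 and R02 but not R12.
(F4): ✓.
(F5): fails — Rvw and Rwu but not Rvu.

(F4)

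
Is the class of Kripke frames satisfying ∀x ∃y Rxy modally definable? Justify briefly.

Yes, by □q → ◇q

The condition is seriality. A defining modal formula is □q → ◇q.
Suppose □q→◇q is valid. At any x set V(q)=W. Then □q at x, so ◇q at x, so x has a successor.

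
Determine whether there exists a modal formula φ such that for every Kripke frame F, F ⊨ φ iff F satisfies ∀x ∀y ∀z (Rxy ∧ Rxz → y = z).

The condition is partial functionality. A defining modal formula is ◇r → □r.
Suppose ◇r→□r is valid. Take Rxy, Rxz and set V(r)={y}. Then ◇r at x, so □r at x, so r at z, i.e. z=y.

Definable; ◇r → □r defines it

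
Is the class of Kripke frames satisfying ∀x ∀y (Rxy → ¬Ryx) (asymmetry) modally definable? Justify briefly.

Modal frame validity is preserved under surjective bounded morphisms.
The 3-cycle (worlds w0,w1,w2 with w0→w1→w2→w0) is asymmetric. Mapping every world to a single reflexive point • is a surjective bounded morphism, and the reflexive point is not asymmetric (R•• but asymmetry requires ¬R••).
Hence asymmetry is not modally definable.

Not modally definable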